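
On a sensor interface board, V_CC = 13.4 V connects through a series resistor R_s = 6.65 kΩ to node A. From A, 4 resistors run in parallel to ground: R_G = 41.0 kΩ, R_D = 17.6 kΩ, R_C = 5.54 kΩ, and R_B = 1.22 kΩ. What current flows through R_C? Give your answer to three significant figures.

I ≈ 0.295 mA

Combine the parallel branches: R_p = (1/41.0 + 1/17.6 + 1/5.54 + 1/1.22)⁻¹ = 0.9247 kΩ.
Node voltage V_A = V_CC · R_p/(R_s + R_p) = 13.4 × 0.1221 = 1.636 V.
Branch current I = V_A/R_C = 1.636/5.54 = 0.2953 mA.
(Check via current divider: I_total = 1.769 mA; share G_k/ΣG = 0.1669 → same result.)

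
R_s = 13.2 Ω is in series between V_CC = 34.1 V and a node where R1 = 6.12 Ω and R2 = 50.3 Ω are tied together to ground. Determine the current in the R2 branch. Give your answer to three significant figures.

Equivalent of the parallel group: R_p = 5.456 Ω.
V_A = 34.1 × 5.456/18.66 = 9.973 V.
I(R2) = V_A / R2 = 9.973/50.3 = 0.1983 A.

I ≈ 0.198 A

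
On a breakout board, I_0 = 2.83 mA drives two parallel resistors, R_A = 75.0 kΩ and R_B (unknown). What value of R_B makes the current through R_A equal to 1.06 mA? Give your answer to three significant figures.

Two-branch current divider: I_A = I_0 · R_B/(R_A + R_B).
1.06/2.83 = R_B/(R_A + R_B) → R_B = R_A · (0.3746)/(1 − 0.3746) = 75.0 × 0.5989 = 44.92 kΩ.

R_B ≈ 44.9 kΩ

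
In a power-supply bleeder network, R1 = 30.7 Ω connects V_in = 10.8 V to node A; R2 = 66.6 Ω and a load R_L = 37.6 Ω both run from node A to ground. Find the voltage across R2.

V_out ≈ 4.74 V

The load sits in parallel with R2, giving an effective lower resistance R2' = R2·R_L/(R2+R_L) = 24.03 Ω.
Then V_out = V_in · R2'/(R1 + R2') = 10.8 × 24.03/54.73 = 4.742 V.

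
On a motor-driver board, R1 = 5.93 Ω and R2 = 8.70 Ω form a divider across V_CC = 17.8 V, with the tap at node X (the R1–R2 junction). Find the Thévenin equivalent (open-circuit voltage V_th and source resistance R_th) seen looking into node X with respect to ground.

With X open, the divider is unloaded: V_th = 17.8 × 8.70/14.63 = 10.59 V.
Looking into X with the source shorted: R_th = R1·R2/(R1+R2) = 5.930 × 8.70/14.63 = 3.526 Ω.

V_th ≈ 10.6 V, R_th ≈ 3.53 Ω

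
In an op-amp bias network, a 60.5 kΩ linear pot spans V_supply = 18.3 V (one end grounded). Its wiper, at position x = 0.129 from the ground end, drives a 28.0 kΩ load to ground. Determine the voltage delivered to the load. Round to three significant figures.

V_out ≈ 1.90 V

Split the track: R_lower = x·R_p = 7.804 kΩ, R_upper = (1−x)·R_p = 52.70 kΩ.
(x·R_p) ‖ R_L = 6.103 kΩ.
Then V_out = V_supply · 6.103/(52.70 + 6.103) = 1.900 V.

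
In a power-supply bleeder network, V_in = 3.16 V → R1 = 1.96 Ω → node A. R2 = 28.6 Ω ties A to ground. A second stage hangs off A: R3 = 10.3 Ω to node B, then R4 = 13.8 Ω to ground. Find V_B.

V_B ≈ 1.57 V

Looking into the second stage from A: R3 + R4 = 24.10 Ω appears in parallel with R2.
Effective lower resistance at A: R2 ‖ 24.10 = 13.08 Ω.
First divider: V_A = V_in · 13.08/(1.96 + 13.08) = 2.748 V.
V_B = V_A × 0.5726 = 1.574 V.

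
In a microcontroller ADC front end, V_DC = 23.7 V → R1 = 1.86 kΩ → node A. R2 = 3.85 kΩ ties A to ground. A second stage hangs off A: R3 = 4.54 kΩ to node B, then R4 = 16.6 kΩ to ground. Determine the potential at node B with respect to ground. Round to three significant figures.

V_B ≈ 11.8 V

The second stage (R3 + R4 = 21.14 kΩ) loads node A in parallel with R2.
Effective lower resistance at A: R2 ‖ 21.14 = 3.257 kΩ.
First divider: V_A = V_DC · 3.257/(1.86 + 3.257) = 15.08 V.
Then the unloaded second divider: V_B = V_A × R4/(R3+R4) = 15.08 × 0.7852 = 11.85 V.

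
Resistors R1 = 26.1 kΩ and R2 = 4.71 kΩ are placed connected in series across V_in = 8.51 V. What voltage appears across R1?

V ≈ 7.21 V

Series total: ΣR = 26.1 + 4.71 = 30.81 kΩ.
Voltage divider: V = V_in · (26.10 / 30.81) = 8.51 × 0.8471 = 7.209 V.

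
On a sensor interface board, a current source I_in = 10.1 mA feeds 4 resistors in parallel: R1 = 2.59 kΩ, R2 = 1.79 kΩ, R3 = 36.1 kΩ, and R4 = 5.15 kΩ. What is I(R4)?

I ≈ 1.68 mA

Total conductance ΣG = 1/2.59 + 1/1.79 + 1/36.1 + 1/5.15 = 1.167 (units of 1/kΩ).
Current divider: I(R4) = I_in · G_k/ΣG = 10.1 × (0.1942/1.167) = 10.1 × 0.1664 = 1.681 mA.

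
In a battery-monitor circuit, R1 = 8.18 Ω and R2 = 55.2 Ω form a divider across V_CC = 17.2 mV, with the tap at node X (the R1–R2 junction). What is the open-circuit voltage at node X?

V_th ≈ 15.0 mV

With X open, the divider is unloaded: V_th = 17.2 × 55.2/63.38 = 14.98 mV.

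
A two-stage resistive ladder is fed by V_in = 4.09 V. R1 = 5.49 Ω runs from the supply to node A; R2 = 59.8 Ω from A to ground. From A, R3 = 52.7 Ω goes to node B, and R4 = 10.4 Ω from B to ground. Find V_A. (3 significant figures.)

V_A ≈ 3.47 V

Node A sees R2 in parallel with the series input of stage 2, R3 + R4 = 63.10 Ω.
R2 ‖ (R3+R4) = 30.70 Ω.
First divider: V_A = V_in · 30.70/(5.49 + 30.70) = 3.470 V.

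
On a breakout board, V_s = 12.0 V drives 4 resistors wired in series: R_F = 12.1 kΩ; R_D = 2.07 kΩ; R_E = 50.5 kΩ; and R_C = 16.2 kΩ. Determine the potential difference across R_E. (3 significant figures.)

Series total: ΣR = 12.1 + 2.07 + 50.5 + 16.2 = 80.87 kΩ.
V = V_s · R/ΣR = 12.0 × 0.6245 = 7.494 V.

V ≈ 7.49 V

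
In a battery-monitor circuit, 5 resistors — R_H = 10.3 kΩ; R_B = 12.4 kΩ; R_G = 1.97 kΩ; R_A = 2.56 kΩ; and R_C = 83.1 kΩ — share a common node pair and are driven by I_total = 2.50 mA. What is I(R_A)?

I ≈ 0.898 mA

Conductances: ΣG = 1/10.3 + 1/12.4 + 1/1.97 + 1/2.56 + 1/83.1 = 1.088 (1/kΩ).
By the current-divider rule, I = I_total · G_k/ΣG = 2.50 × 0.3590 = 0.8976 mA.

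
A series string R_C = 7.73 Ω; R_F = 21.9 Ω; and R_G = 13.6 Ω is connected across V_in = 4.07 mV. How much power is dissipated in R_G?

ΣR = 43.23 Ω → I = 4.07/43.23 = 0.09415 mA.
P(R_G) = I²·R_G = (0.09415)² × 13.6 = 0.1205 µW.

P ≈ 0.121 µW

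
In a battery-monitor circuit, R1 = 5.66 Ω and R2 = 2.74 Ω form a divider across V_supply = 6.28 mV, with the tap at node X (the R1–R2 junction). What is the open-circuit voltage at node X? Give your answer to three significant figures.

V_th ≈ 2.05 mV

Open-circuit (no load on X): V_th = V_supply · R2/(R1 + R2) = 6.28 × 2.74/(5.660 + 2.74) = 2.048 mV.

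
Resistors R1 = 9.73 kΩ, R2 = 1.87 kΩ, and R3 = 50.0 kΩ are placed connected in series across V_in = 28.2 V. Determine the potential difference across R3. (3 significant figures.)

V ≈ 22.9 V

Series total: ΣR = 9.73 + 1.87 + 50.0 = 61.60 kΩ.
V = V_in · R/ΣR = 28.2 × 0.8117 = 22.89 V.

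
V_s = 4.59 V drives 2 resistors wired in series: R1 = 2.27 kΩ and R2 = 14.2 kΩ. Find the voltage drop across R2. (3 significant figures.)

ΣR = 2.27 + 14.2 = 16.47 kΩ.
Voltage divider: V = V_s · (14.20 / 16.47) = 4.59 × 0.8622 = 3.957 V.

V ≈ 3.96 V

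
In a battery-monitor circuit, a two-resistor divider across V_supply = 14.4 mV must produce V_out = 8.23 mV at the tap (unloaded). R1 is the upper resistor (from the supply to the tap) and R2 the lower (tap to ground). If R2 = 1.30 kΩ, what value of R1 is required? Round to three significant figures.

V_out/V_supply = R2/(R1+R2) = 0.5715.
Rearranging, R1 = R2·(1−k)/k = 1.30 × 0.7497 = 0.9746 kΩ.

R1 ≈ 0.975 kΩ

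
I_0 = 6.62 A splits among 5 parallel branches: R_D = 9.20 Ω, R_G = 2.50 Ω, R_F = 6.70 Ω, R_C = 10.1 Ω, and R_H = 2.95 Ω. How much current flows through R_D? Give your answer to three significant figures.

Conductances: ΣG = 1/9.20 + 1/2.50 + 1/6.70 + 1/10.1 + 1/2.95 = 1.096 (1/Ω).
Current divider: I(R_D) = I_0 · G_k/ΣG = 6.62 × (0.1087/1.096) = 6.62 × 0.09918 = 0.6566 A.

I ≈ 0.657 A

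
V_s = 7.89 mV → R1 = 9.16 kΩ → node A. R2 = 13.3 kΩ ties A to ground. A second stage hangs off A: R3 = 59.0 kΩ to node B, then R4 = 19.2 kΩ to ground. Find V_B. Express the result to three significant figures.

V_B ≈ 1.07 mV

The second stage (R3 + R4 = 78.20 kΩ) loads node A in parallel with R2.
R2 ‖ (R3+R4) = 11.37 kΩ.
So V_A = 7.89 × 0.5538 = 4.369 mV.
Then the unloaded second divider: V_B = V_A × R4/(R3+R4) = 4.369 × 0.2455 = 1.073 mV.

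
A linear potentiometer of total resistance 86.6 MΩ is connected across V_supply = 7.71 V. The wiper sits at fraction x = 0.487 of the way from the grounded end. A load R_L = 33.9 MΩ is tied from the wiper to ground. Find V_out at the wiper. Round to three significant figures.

Lower segment x·R_p = 42.17 MΩ; upper segment (1−x)·R_p = 44.43 MΩ.
R_L loads the lower segment: effective lower R = 18.79 MΩ.
Loaded-divider output: V_out = 7.71 × 0.2973 = 2.292 V.

V_out ≈ 2.29 V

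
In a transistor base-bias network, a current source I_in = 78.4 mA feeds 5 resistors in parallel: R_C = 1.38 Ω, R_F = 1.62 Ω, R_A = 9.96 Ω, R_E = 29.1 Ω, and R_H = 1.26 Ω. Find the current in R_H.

I ≈ 27.4 mA

ΣG = 1/1.38 + 1/1.62 + 1/9.96 + 1/29.1 + 1/1.26 = 2.270.
R_H takes the fraction G_k/ΣG = 0.7937/2.270 = 0.3496, so I = 78.4 × 0.3496 = 27.41 mA.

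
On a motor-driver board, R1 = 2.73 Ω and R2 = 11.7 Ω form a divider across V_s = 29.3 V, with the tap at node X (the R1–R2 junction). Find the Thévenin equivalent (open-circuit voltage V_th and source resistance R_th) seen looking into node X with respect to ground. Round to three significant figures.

V_th ≈ 23.8 V, R_th ≈ 2.21 Ω

Open-circuit (no load on X): V_th = V_s · R2/(R1 + R2) = 29.3 × 11.7/(2.730 + 11.7) = 23.76 V.
Looking into X with the source shorted: R_th = R1·R2/(R1+R2) = 2.730 × 11.7/14.43 = 2.214 Ω.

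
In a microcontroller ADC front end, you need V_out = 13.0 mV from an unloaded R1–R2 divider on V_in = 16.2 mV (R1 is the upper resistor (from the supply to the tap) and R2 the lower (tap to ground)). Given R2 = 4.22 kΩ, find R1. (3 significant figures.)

Required fraction k = V_out/V_in = 0.8025.
So R1 = R2 · (V_in/V_out − 1) = 4.22 × (16.2/13.0 − 1) = 4.22 × 0.2462 = 1.039 kΩ.

R1 ≈ 1.04 kΩ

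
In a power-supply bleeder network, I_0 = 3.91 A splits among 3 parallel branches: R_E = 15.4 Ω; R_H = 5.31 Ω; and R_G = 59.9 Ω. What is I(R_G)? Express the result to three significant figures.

I ≈ 0.242 A

Total conductance ΣG = 1/15.4 + 1/5.31 + 1/59.9 = 0.2700 (units of 1/Ω).
By the current-divider rule, I = I_0 · G_k/ΣG = 3.91 × 0.06184 = 0.2418 A.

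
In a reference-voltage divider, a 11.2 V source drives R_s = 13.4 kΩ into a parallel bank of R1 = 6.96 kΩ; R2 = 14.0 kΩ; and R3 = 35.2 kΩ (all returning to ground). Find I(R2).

I ≈ 0.188 mA

Equivalent of the parallel group: R_p = 4.107 kΩ.
Node voltage V_A = V_in · R_p/(R_s + R_p) = 11.2 × 0.2346 = 2.627 V.
Branch current I = V_A/R2 = 2.627/14.0 = 0.1877 mA.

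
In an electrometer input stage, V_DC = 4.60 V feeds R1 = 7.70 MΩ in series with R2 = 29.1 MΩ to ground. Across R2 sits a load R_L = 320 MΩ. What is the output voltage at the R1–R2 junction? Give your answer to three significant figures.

V_out ≈ 3.57 V

First combine the lower leg with the load: R2 ‖ R_L = 26.67 MΩ.
Then V_out = V_DC · R2'/(R1 + R2') = 4.60 × 26.67/34.37 = 3.570 V.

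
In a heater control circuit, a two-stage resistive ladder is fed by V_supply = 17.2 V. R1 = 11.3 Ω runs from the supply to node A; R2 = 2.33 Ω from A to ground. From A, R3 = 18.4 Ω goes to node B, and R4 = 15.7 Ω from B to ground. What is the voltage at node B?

The second stage (R3 + R4 = 34.10 Ω) loads node A in parallel with R2.
R2 ‖ (R3+R4) = 2.181 Ω.
So V_A = 17.2 × 0.1618 = 2.783 V.
V_B = V_A × 0.4604 = 1.281 V.

V_B ≈ 1.28 V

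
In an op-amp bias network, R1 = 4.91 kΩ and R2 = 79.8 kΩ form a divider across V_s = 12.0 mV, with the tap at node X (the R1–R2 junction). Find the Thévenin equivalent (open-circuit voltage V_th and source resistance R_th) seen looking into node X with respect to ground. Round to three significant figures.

V_th ≈ 11.3 mV, R_th ≈ 4.63 kΩ

With X open, the divider is unloaded: V_th = 12.0 × 79.8/84.71 = 11.30 mV.
Looking into X with the source shorted: R_th = R1·R2/(R1+R2) = 4.910 × 79.8/84.71 = 4.625 kΩ.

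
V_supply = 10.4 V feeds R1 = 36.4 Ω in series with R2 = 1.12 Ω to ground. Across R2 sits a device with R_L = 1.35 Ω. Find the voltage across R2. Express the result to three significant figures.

R2 ‖ R_L = (1.12 × 1.35)/(1.12 + 1.35) = 0.6121 Ω.
Then V_out = V_supply · R2'/(R1 + R2') = 10.4 × 0.6121/37.01 = 0.1720 V.
(Unloaded it would be 0.310 V; the load pulls it down.)

V_out ≈ 0.172 V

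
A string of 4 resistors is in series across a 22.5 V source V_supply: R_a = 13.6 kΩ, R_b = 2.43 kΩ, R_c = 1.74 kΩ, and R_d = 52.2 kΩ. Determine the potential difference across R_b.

Total series resistance ΣR = 13.6 + 2.43 + 1.74 + 52.2 = 69.97 kΩ.
V = V_supply · R/ΣR = 22.5 × 0.03473 = 0.7814 V.

V ≈ 0.781 V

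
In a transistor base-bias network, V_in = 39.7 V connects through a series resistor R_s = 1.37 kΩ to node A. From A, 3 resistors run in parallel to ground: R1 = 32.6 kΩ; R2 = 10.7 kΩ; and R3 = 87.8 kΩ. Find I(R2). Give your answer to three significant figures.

Combine the parallel branches: R_p = (1/32.6 + 1/10.7 + 1/87.8)⁻¹ = 7.379 kΩ.
Node voltage V_A = V_in · R_p/(R_s + R_p) = 39.7 × 0.8434 = 33.48 V.
Branch current I = V_A/R2 = 33.48/10.7 = 3.129 mA.

I ≈ 3.13 mA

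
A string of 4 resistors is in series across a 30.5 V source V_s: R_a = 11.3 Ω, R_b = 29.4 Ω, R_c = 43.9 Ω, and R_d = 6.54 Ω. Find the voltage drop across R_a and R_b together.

ΣR = 11.3 + 29.4 + 43.9 + 6.54 = 91.14 Ω.
R_{R_a..R_b} = 11.3 + 29.4 = 40.70 Ω.
By the voltage-divider rule, V = 30.5 × 40.70/91.14 = 13.62 V.

V ≈ 13.6 V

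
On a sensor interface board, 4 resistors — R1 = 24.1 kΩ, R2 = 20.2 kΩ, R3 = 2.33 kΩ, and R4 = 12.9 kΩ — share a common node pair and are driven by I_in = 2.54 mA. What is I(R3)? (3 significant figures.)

I ≈ 1.82 mA

Total conductance ΣG = 1/24.1 + 1/20.2 + 1/2.33 + 1/12.9 = 0.5977 (units of 1/kΩ).
R3 takes the fraction G_k/ΣG = 0.4292/0.5977 = 0.7181, so I = 2.54 × 0.7181 = 1.824 mA.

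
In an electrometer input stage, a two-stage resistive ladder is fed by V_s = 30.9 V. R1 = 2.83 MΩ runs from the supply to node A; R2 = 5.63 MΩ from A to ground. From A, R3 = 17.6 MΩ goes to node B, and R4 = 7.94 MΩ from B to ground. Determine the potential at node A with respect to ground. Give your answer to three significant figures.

V_A ≈ 19.2 V

Node A sees R2 in parallel with the series input of stage 2, R3 + R4 = 25.54 MΩ.
Effective lower resistance at A: R2 ‖ 25.54 = 4.613 MΩ.
V_A = 30.9 × 4.613/(2.83 + 4.613) = 19.15 V.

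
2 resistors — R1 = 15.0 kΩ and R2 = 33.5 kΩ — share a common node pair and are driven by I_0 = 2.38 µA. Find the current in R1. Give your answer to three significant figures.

Two-branch current divider: I_k = I_0 · R_other/(R_1 + R_2).
So I = 2.38 × 33.5/48.50 = 1.644 µA.

I ≈ 1.64 µA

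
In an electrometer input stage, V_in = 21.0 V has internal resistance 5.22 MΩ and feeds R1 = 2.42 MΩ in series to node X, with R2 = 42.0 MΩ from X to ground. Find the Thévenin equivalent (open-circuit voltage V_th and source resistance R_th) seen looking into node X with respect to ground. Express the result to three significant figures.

V_th ≈ 17.8 V, R_th ≈ 6.46 MΩ

R1' = 5.22 + 2.42 = 7.640 MΩ (source resistance + R1).
With X open, the divider is unloaded: V_th = 21.0 × 42.0/49.64 = 17.77 V.
Looking into X with the source shorted: R_th = R1'·R2/(R1'+R2) = 7.640 × 42.0/49.64 = 6.464 MΩ.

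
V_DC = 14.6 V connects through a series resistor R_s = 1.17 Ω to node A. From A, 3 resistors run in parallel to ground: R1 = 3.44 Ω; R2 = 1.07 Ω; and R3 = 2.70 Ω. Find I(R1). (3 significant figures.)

Parallel bank: R_p = 1/(1/3.44 + 1/1.07 + 1/2.70) = 0.6267 Ω.
V_A = 14.6 × 0.6267/1.797 = 5.093 V.
I(R1) = V_A / R1 = 5.093/3.44 = 1.480 A.

I ≈ 1.48 A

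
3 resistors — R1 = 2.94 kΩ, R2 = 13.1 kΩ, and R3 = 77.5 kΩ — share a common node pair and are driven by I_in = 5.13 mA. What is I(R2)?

I ≈ 0.912 mA

ΣG = 1/2.94 + 1/13.1 + 1/77.5 = 0.4294.
By the current-divider rule, I = I_in · G_k/ΣG = 5.13 × 0.1778 = 0.9120 mA.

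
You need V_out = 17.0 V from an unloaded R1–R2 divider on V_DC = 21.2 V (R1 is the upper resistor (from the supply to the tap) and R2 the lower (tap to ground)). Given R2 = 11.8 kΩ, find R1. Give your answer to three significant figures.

R1 ≈ 2.92 kΩ

V_out/V_DC = R2/(R1+R2) = 0.8019.
R1 = R2·(1/k − 1) = 11.8 × 0.2471 = 2.915 kΩ.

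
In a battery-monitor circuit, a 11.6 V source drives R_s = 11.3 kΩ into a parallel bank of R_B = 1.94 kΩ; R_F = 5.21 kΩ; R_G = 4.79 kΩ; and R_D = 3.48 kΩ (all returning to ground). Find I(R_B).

Parallel bank: R_p = 1/(1/1.94 + 1/5.21 + 1/4.79 + 1/3.48) = 0.8309 kΩ.
Node voltage V_A = V_supply · R_p/(R_s + R_p) = 11.6 × 0.06849 = 0.7945 V.
I(R_B) = V_A / R_B = 0.7945/1.94 = 0.4096 mA.
(Check via current divider: I_total = 0.9562 mA; share G_k/ΣG = 0.4283 → same result.)

I ≈ 0.410 mA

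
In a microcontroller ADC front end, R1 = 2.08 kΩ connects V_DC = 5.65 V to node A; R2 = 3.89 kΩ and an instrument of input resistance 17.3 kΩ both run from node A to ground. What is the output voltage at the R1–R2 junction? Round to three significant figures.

The load sits in parallel with R2, giving an effective lower resistance R2' = R2·R_L/(R2+R_L) = 3.176 kΩ.
Voltage divider with the loaded lower leg: V_out = 5.65 × 3.176/(2.08 + 3.176) = 5.65 × 0.6043 = 3.414 V.

V_out ≈ 3.41 V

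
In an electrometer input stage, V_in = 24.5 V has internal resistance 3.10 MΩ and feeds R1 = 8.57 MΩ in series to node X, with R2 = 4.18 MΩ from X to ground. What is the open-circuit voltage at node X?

V_th ≈ 6.46 V

R1' = 3.10 + 8.57 = 11.67 MΩ (source resistance + R1).
V_th is the unloaded tap voltage: V_in · R2/(R1'+R2) = 24.5 × 0.2637 = 6.461 V.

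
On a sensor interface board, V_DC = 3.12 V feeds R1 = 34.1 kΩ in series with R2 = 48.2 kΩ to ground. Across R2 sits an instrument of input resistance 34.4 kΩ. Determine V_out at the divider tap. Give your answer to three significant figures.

R2 ‖ R_L = (48.2 × 34.4)/(48.2 + 34.4) = 20.07 kΩ.
Then V_out = V_DC · R2'/(R1 + R2') = 3.12 × 20.07/54.17 = 1.156 V.

V_out ≈ 1.16 V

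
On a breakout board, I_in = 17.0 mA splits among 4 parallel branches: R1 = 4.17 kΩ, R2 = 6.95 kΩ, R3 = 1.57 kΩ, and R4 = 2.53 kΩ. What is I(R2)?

I ≈ 1.73 mA

Conductances: ΣG = 1/4.17 + 1/6.95 + 1/1.57 + 1/2.53 = 1.416 (1/kΩ).
Current divider: I(R2) = I_in · G_k/ΣG = 17.0 × (0.1439/1.416) = 17.0 × 0.1016 = 1.728 mA.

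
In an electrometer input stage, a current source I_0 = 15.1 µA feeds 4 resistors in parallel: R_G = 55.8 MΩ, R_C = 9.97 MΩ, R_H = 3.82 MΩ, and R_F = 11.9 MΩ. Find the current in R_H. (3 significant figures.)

ΣG = 1/55.8 + 1/9.97 + 1/3.82 + 1/11.9 = 0.4640.
By the current-divider rule, I = I_0 · G_k/ΣG = 15.1 × 0.5641 = 8.518 µA.

I ≈ 8.52 µA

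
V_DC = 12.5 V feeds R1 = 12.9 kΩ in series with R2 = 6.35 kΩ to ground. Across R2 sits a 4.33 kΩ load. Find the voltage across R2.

The load sits in parallel with R2, giving an effective lower resistance R2' = R2·R_L/(R2+R_L) = 2.574 kΩ.
Then V_out = V_DC · R2'/(R1 + R2') = 12.5 × 2.574/15.47 = 2.080 V.

V_out ≈ 2.08 V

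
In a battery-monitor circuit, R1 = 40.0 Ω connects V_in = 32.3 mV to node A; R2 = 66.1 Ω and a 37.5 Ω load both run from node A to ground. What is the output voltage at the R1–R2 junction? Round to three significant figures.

V_out ≈ 12.1 mV

First combine the lower leg with the load: R2 ‖ R_L = 23.93 Ω.
Then V_out = V_in · R2'/(R1 + R2') = 32.3 × 23.93/63.93 = 12.09 mV.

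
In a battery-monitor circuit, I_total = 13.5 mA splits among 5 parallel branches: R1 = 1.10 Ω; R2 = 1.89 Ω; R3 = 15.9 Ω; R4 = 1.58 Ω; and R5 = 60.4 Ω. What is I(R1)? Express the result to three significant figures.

ΣG = 1/1.10 + 1/1.89 + 1/15.9 + 1/1.58 + 1/60.4 = 2.151.
Current divider: I(R1) = I_total · G_k/ΣG = 13.5 × (0.9091/2.151) = 13.5 × 0.4227 = 5.707 mA.

I ≈ 5.71 mA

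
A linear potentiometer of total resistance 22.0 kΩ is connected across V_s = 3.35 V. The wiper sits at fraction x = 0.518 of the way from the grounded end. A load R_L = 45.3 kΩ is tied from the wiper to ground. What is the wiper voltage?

V_out ≈ 1.55 V

Split the track: R_lower = x·R_p = 11.40 kΩ, R_upper = (1−x)·R_p = 10.60 kΩ.
R_L loads the lower segment: effective lower R = 9.105 kΩ.
Then V_out = V_s · 9.105/(10.60 + 9.105) = 1.548 V.
(Unloaded: V_out = x·V_s = 1.74 V.)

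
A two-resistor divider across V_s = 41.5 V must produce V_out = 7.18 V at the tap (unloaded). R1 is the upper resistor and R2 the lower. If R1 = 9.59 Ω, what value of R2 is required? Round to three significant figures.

R2 ≈ 2.01 Ω

Required fraction k = V_out/V_s = 0.1730.
R2 = R1 · 0.1730/(1 − 0.1730) = 2.006 Ω.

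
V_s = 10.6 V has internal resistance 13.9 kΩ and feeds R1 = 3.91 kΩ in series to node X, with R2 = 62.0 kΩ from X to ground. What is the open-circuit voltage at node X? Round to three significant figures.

R1' = 13.9 + 3.91 = 17.81 kΩ (source resistance + R1).
With X open, the divider is unloaded: V_th = 10.6 × 62.0/79.81 = 8.235 V.

V_th ≈ 8.23 V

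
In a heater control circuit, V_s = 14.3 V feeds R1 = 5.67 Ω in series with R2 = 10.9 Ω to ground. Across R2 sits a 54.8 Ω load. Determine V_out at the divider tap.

The load sits in parallel with R2, giving an effective lower resistance R2' = R2·R_L/(R2+R_L) = 9.092 Ω.
Voltage divider with the loaded lower leg: V_out = 14.3 × 9.092/(5.67 + 9.092) = 14.3 × 0.6159 = 8.807 V.
(Unloaded it would be 9.41 V; the load pulls it down.)

V_out ≈ 8.81 V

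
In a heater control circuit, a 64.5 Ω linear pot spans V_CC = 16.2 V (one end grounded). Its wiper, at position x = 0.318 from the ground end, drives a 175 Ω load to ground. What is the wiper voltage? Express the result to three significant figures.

The pot divides into 43.99 Ω above the wiper and 20.51 Ω below.
Lower segment in parallel with the load: 20.51 ‖ 175 = 18.36 Ω.
Then V_out = V_CC · 18.36/(43.99 + 18.36) = 4.770 V.
(Unloaded: V_out = x·V_CC = 5.15 V.)

V_out ≈ 4.77 V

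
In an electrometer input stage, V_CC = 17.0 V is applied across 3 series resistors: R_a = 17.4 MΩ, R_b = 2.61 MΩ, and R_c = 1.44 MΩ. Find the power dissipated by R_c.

The common current is I = 17.0/21.45 = 0.7925 µA.
P(R_c) = I²·R_c = (0.7925)² × 1.44 = 0.9045 µW.

P ≈ 0.904 µW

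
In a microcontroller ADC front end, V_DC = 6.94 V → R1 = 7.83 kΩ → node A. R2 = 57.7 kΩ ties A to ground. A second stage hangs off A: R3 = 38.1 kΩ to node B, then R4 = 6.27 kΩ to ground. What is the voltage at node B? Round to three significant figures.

V_B ≈ 0.747 V

Looking into the second stage from A: R3 + R4 = 44.37 kΩ appears in parallel with R2.
R2 ‖ (R3+R4) = 25.08 kΩ.
So V_A = 6.94 × 0.7621 = 5.289 V.
V_B = V_A × 0.1413 = 0.7474 V.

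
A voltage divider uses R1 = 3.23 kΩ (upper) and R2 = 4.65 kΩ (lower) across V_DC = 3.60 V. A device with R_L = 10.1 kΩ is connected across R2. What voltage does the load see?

The load sits in parallel with R2, giving an effective lower resistance R2' = R2·R_L/(R2+R_L) = 3.184 kΩ.
Voltage divider with the loaded lower leg: V_out = 3.60 × 3.184/(3.23 + 3.184) = 3.60 × 0.4964 = 1.787 V.
(Unloaded it would be 2.12 V; the load pulls it down.)

V_out ≈ 1.79 V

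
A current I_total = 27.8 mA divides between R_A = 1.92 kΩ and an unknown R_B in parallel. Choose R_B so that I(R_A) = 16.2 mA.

The fraction through R_A equals R_B/(R_A+R_B).
With f = 0.5827, R_B = R_A · f/(1−f) = 1.92 × 1.397 = 2.681 kΩ.

R_B ≈ 2.68 kΩ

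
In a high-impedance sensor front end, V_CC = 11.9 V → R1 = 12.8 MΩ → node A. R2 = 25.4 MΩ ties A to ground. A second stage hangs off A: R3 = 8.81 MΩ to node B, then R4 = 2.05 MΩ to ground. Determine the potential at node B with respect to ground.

The second stage (R3 + R4 = 10.86 MΩ) loads node A in parallel with R2.
Effective lower resistance at A: R2 ‖ 10.86 = 7.607 MΩ.
V_A = 11.9 × 7.607/(12.8 + 7.607) = 4.436 V.
V_B = V_A × 0.1888 = 0.8374 V.

V_B ≈ 0.837 V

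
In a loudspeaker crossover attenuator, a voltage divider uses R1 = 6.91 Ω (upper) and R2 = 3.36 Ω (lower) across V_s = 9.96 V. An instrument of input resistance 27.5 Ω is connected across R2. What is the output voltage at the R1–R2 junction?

V_out ≈ 3.01 V

First combine the lower leg with the load: R2 ‖ R_L = 2.994 Ω.
Now apply the divider: V_out = 9.96 × 0.3023 = 3.011 V.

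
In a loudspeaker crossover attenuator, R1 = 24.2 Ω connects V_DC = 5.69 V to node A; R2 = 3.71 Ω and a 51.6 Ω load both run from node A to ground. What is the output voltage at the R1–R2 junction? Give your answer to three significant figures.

The load sits in parallel with R2, giving an effective lower resistance R2' = R2·R_L/(R2+R_L) = 3.461 Ω.
Then V_out = V_DC · R2'/(R1 + R2') = 5.69 × 3.461/27.66 = 0.7120 V.
(Unloaded it would be 0.756 V; the load pulls it down.)

V_out ≈ 0.712 V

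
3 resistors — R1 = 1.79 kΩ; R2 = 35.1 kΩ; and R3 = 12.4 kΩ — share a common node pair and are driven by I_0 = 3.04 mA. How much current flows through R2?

ΣG = 1/1.79 + 1/35.1 + 1/12.4 = 0.6678.
By the current-divider rule, I = I_0 · G_k/ΣG = 3.04 × 0.04266 = 0.1297 mA.

I ≈ 0.130 mA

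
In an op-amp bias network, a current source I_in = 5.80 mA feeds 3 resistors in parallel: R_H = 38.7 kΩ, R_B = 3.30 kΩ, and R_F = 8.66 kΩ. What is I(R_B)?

Total conductance ΣG = 1/38.7 + 1/3.30 + 1/8.66 = 0.4443 (units of 1/kΩ).
By the current-divider rule, I = I_in · G_k/ΣG = 5.80 × 0.6820 = 3.955 mA.

I ≈ 3.96 mA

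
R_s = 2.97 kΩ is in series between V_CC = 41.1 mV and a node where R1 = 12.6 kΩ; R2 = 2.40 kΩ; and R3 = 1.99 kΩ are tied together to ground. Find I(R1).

I ≈ 0.823 µA

Equivalent of the parallel group: R_p = 1.001 kΩ.
V_A = 41.1 × 1.001/3.971 = 10.36 mV.
I(R1) = V_A / R1 = 10.36/12.6 = 0.8225 µA.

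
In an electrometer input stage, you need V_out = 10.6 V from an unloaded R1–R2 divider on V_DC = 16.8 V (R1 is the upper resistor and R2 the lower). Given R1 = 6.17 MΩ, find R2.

V_out/V_DC = R2/(R1+R2) = 0.6310.
Rearranging, R2 = R1·k/(1−k) = 6.17 × 1.710 = 10.55 MΩ.

R2 ≈ 10.5 MΩ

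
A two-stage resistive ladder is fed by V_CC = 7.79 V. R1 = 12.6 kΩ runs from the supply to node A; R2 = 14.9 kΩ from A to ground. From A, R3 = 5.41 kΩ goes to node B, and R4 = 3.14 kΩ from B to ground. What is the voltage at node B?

Node A sees R2 in parallel with the series input of stage 2, R3 + R4 = 8.550 kΩ.
Effective lower resistance at A: R2 ‖ 8.550 = 5.433 kΩ.
V_A = 7.79 × 5.433/(12.6 + 5.433) = 2.347 V.
V_B = V_A × 0.3673 = 0.8619 V.

V_B ≈ 0.862 V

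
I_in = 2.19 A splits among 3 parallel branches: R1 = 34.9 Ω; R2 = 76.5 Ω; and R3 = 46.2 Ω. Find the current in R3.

ΣG = 1/34.9 + 1/76.5 + 1/46.2 = 0.06337.
R3 takes the fraction G_k/ΣG = 0.02165/0.06337 = 0.3416, so I = 2.19 × 0.3416 = 0.7480 A.

I ≈ 0.748 A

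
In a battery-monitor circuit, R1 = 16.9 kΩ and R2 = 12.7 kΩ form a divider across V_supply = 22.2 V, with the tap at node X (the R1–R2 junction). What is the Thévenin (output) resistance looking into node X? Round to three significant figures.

R_th ≈ 7.25 kΩ

With V_supply suppressed (replaced by a short), R_th = R1 ‖ R2 = (16.90 × 12.7)/(16.90 + 12.7) = 7.251 kΩ.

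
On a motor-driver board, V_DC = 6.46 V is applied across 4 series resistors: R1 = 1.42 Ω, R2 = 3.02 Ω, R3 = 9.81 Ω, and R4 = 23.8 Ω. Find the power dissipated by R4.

P ≈ 0.686 W

Series current I = V_DC/ΣR = 6.46/38.05 = 0.1698 A.
V(R4) = I·R = 4.041 V; P = V·I = 4.041 × 0.1698 = 0.6860 W.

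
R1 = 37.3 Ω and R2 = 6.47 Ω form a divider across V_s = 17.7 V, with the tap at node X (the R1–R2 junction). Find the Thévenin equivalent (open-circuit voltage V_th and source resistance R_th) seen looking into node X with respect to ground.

V_th is the unloaded tap voltage: V_s · R2/(R1+R2) = 17.7 × 0.1478 = 2.616 V.
Zeroing V_s shorts the top of R1 to ground, so R_th = R1 ‖ R2 = 5.514 Ω.

V_th ≈ 2.62 V, R_th ≈ 5.51 Ω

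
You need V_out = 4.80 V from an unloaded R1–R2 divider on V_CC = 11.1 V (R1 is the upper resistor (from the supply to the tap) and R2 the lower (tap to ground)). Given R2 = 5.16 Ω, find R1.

R1 ≈ 6.77 Ω

The divider ratio is R2/(R1+R2) = 4.80/11.1 = 0.4324.
Rearranging, R1 = R2·(1−k)/k = 5.16 × 1.312 = 6.772 Ω.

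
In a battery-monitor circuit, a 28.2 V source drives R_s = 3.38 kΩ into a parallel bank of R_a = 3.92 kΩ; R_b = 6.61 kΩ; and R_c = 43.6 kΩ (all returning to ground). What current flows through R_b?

I ≈ 1.74 mA

Equivalent of the parallel group: R_p = 2.329 kΩ.
V_A by voltage divider: V_A = 28.2 × 2.329/(3.38 + 2.329) = 11.50 V.
I(R_b) = V_A / R_b = 11.50/6.61 = 1.741 mA.
(Equivalently: I_total = 4.939 mA, then current-divider fraction G_k/ΣG = 0.3524.)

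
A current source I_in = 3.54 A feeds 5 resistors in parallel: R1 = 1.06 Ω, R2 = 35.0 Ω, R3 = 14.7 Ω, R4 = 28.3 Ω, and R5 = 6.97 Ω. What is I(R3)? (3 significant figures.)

I ≈ 0.198 A

Total conductance ΣG = 1/1.06 + 1/35.0 + 1/14.7 + 1/28.3 + 1/6.97 = 1.219 (units of 1/Ω).
Current divider: I(R3) = I_in · G_k/ΣG = 3.54 × (0.06803/1.219) = 3.54 × 0.05581 = 0.1976 A.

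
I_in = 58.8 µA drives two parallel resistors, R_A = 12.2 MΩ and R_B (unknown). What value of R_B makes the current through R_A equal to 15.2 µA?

R_B ≈ 4.25 MΩ

The fraction through R_A equals R_B/(R_A+R_B).
With f = 0.2585, R_B = R_A · f/(1−f) = 12.2 × 0.3486 = 4.253 MΩ.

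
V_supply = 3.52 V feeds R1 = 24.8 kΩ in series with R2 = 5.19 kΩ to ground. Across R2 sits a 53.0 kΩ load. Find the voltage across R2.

V_out ≈ 0.564 V

The load sits in parallel with R2, giving an effective lower resistance R2' = R2·R_L/(R2+R_L) = 4.727 kΩ.
Voltage divider with the loaded lower leg: V_out = 3.52 × 4.727/(24.8 + 4.727) = 3.52 × 0.1601 = 0.5635 V.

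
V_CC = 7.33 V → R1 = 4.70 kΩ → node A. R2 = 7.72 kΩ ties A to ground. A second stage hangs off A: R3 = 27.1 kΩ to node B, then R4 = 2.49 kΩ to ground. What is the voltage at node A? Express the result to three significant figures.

The second stage (R3 + R4 = 29.59 kΩ) loads node A in parallel with R2.
Effective lower resistance at A: R2 ‖ 29.59 = 6.123 kΩ.
V_A = 7.33 × 6.123/(4.70 + 6.123) = 4.147 V.

V_A ≈ 4.15 V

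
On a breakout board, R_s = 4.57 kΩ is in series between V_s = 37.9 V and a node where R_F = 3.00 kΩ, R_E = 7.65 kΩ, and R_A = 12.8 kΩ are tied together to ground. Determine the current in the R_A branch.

I ≈ 0.851 mA

Equivalent of the parallel group: R_p = 1.844 kΩ.
V_A = 37.9 × 1.844/6.414 = 10.90 V.
I(R_A) = V_A / R_A = 10.90/12.8 = 0.8514 mA.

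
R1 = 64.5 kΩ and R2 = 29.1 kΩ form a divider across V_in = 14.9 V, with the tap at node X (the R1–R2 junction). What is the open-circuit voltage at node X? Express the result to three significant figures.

V_th ≈ 4.63 V

V_th is the unloaded tap voltage: V_in · R2/(R1+R2) = 14.9 × 0.3109 = 4.632 V.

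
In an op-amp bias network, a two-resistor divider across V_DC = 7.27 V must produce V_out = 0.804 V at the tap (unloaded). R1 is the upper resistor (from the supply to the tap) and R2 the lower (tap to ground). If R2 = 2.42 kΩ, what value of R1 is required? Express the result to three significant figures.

V_out/V_DC = R2/(R1+R2) = 0.1106.
Rearranging, R1 = R2·(1−k)/k = 2.42 × 8.042 = 19.46 kΩ.

R1 ≈ 19.5 kΩ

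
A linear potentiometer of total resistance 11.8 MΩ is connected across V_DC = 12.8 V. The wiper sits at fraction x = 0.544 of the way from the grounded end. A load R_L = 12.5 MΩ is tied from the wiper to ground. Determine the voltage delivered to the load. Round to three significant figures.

Lower segment x·R_p = 6.419 MΩ; upper segment (1−x)·R_p = 5.381 MΩ.
Lower segment in parallel with the load: 6.419 ‖ 12.5 = 4.241 MΩ.
Then V_out = V_DC · 4.241/(5.381 + 4.241) = 5.642 V.

V_out ≈ 5.64 V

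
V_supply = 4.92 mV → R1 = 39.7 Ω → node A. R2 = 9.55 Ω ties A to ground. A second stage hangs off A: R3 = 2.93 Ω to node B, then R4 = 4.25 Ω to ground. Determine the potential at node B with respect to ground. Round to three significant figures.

V_B ≈ 0.273 mV

Node A sees R2 in parallel with the series input of stage 2, R3 + R4 = 7.180 Ω.
R2 ‖ (R3+R4) = 4.099 Ω.
So V_A = 4.92 × 0.09358 = 0.4604 mV.
Stage 2 is unloaded, so V_B = V_A · R4/(R3+R4) = 0.4604 × 4.25/7.180 = 0.2725 mV.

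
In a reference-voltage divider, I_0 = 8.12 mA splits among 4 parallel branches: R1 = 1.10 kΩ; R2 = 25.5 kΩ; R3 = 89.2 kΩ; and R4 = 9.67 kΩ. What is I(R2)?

I ≈ 0.300 mA

Total conductance ΣG = 1/1.10 + 1/25.5 + 1/89.2 + 1/9.67 = 1.063 (units of 1/kΩ).
Current divider: I(R2) = I_0 · G_k/ΣG = 8.12 × (0.03922/1.063) = 8.12 × 0.03689 = 0.2996 mA.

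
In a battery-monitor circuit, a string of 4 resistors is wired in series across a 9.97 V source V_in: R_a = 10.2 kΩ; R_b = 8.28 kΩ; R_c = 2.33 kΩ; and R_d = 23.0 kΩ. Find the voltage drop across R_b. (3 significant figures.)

ΣR = 10.2 + 8.28 + 2.33 + 23.0 = 43.81 kΩ.
Voltage divider: V = V_in · (8.280 / 43.81) = 9.97 × 0.1890 = 1.884 V.

V ≈ 1.88 V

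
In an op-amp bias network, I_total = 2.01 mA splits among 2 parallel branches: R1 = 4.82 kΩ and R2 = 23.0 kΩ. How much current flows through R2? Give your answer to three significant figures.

I ≈ 0.348 mA

Two-branch current divider: I_k = I_total · R_other/(R_1 + R_2).
So I = 2.01 × 4.82/27.82 = 0.3482 mA.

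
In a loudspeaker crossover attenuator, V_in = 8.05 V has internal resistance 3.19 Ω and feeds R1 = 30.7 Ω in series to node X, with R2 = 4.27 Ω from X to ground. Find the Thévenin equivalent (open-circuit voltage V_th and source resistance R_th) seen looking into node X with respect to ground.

V_th ≈ 0.901 V, R_th ≈ 3.79 Ω

R1' = 3.19 + 30.7 = 33.89 Ω (source resistance + R1).
With X open, the divider is unloaded: V_th = 8.05 × 4.27/38.16 = 0.9008 V.
Looking into X with the source shorted: R_th = R1'·R2/(R1'+R2) = 33.89 × 4.27/38.16 = 3.792 Ω.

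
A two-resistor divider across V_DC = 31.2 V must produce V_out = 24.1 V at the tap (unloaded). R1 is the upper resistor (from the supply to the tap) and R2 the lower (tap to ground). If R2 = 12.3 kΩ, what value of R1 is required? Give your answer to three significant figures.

Required fraction k = V_out/V_DC = 0.7724.
Rearranging, R1 = R2·(1−k)/k = 12.3 × 0.2946 = 3.624 kΩ.

R1 ≈ 3.62 kΩ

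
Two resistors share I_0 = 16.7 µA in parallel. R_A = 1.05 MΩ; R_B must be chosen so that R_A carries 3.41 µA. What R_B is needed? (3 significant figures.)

R_B ≈ 0.269 MΩ

The fraction through R_A equals R_B/(R_A+R_B).
With f = 0.2042, R_B = R_A · f/(1−f) = 1.05 × 0.2566 = 0.2694 MΩ.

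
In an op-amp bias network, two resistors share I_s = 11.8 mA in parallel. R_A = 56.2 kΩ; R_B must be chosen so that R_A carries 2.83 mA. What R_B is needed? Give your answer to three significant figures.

R_B ≈ 17.7 kΩ

The fraction through R_A equals R_B/(R_A+R_B).
With f = 0.2398, R_B = R_A · f/(1−f) = 56.2 × 0.3155 = 17.73 kΩ.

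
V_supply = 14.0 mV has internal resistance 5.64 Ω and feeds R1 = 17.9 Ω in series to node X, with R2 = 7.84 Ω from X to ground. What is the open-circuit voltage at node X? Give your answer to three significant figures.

V_th ≈ 3.50 mV

R1' = 5.64 + 17.9 = 23.54 Ω (source resistance + R1).
V_th is the unloaded tap voltage: V_supply · R2/(R1'+R2) = 14.0 × 0.2498 = 3.498 mV.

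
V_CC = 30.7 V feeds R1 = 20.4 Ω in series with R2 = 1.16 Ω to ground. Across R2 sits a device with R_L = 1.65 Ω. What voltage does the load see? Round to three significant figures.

The load sits in parallel with R2, giving an effective lower resistance R2' = R2·R_L/(R2+R_L) = 0.6811 Ω.
Then V_out = V_CC · R2'/(R1 + R2') = 30.7 × 0.6811/21.08 = 0.9919 V.

V_out ≈ 0.992 V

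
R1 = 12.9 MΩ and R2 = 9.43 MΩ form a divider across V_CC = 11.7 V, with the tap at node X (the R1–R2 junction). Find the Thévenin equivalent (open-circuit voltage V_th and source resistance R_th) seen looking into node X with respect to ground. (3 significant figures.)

V_th ≈ 4.94 V, R_th ≈ 5.45 MΩ

With X open, the divider is unloaded: V_th = 11.7 × 9.43/22.33 = 4.941 V.
Looking into X with the source shorted: R_th = R1·R2/(R1+R2) = 12.90 × 9.43/22.33 = 5.448 MΩ.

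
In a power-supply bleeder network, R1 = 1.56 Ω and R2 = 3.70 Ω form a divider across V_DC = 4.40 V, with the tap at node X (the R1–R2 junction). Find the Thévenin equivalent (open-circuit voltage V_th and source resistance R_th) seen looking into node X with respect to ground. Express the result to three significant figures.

V_th ≈ 3.10 V, R_th ≈ 1.10 Ω

With X open, the divider is unloaded: V_th = 4.40 × 3.70/5.260 = 3.095 V.
Zeroing V_DC shorts the top of R1 to ground, so R_th = R1 ‖ R2 = 1.097 Ω.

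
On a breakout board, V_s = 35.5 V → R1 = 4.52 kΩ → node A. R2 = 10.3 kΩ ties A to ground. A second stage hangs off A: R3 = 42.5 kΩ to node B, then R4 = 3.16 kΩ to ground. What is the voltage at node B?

Node A sees R2 in parallel with the series input of stage 2, R3 + R4 = 45.66 kΩ.
Effective lower resistance at A: R2 ‖ 45.66 = 8.404 kΩ.
So V_A = 35.5 × 0.6503 = 23.08 V.
Then the unloaded second divider: V_B = V_A × R4/(R3+R4) = 23.08 × 0.06921 = 1.598 V.

V_B ≈ 1.60 V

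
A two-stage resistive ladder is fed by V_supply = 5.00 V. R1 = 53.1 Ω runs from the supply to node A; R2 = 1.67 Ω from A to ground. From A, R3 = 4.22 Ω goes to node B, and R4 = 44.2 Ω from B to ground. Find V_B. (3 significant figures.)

V_B ≈ 0.135 V

The second stage (R3 + R4 = 48.42 Ω) loads node A in parallel with R2.
R2 ‖ (R3+R4) = 1.614 Ω.
First divider: V_A = V_supply · 1.614/(53.1 + 1.614) = 0.1475 V.
Stage 2 is unloaded, so V_B = V_A · R4/(R3+R4) = 0.1475 × 44.2/48.42 = 0.1347 V.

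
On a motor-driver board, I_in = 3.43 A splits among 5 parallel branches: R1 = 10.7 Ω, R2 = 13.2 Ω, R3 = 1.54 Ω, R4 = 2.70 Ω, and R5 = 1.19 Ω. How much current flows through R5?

I ≈ 1.42 A

Total conductance ΣG = 1/10.7 + 1/13.2 + 1/1.54 + 1/2.70 + 1/1.19 = 2.029 (units of 1/Ω).
By the current-divider rule, I = I_in · G_k/ΣG = 3.43 × 0.4141 = 1.420 A.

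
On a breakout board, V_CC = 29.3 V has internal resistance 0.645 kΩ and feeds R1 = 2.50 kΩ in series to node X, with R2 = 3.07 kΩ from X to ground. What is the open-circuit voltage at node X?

R1' = 0.645 + 2.50 = 3.145 kΩ (source resistance + R1).
With X open, the divider is unloaded: V_th = 29.3 × 3.07/6.215 = 14.47 V.

V_th ≈ 14.5 V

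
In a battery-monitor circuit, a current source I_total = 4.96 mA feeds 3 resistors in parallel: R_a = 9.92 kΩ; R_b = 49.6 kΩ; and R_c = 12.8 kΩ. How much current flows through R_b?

Total conductance ΣG = 1/9.92 + 1/49.6 + 1/12.8 = 0.1991 (units of 1/kΩ).
By the current-divider rule, I = I_total · G_k/ΣG = 4.96 × 0.1013 = 0.5023 mA.

I ≈ 0.502 mA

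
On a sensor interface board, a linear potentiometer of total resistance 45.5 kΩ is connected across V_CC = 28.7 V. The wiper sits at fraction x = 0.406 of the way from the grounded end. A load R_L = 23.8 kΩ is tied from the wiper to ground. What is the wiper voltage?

V_out ≈ 7.98 V

Lower segment x·R_p = 18.47 kΩ; upper segment (1−x)·R_p = 27.03 kΩ.
Lower segment in parallel with the load: 18.47 ‖ 23.8 = 10.40 kΩ.
Loaded-divider output: V_out = 28.7 × 0.2779 = 7.975 V.
(Unloaded: V_out = x·V_CC = 11.7 V.)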